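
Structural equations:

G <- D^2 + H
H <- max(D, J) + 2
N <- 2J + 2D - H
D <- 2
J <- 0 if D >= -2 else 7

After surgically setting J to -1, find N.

-2

Under do(J=-1), the mechanism J <- 0 if D >= -2 else 7 is discarded; J is fixed at -1.
H = max(D, J) + 2  [with D=2, J=-1]  = 4
N = 2J + 2D - H  [with J=-1, D=2, H=4]  = -2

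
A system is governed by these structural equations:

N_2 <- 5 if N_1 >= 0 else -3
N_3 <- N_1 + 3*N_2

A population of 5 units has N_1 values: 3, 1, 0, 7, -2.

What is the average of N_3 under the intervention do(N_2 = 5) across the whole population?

Under do(N_2=5), N_2's equation is replaced by N_2=5 for every unit. Per-unit N_3: 18, 16, 15, 22, 13. Mean = 16.8.

16.8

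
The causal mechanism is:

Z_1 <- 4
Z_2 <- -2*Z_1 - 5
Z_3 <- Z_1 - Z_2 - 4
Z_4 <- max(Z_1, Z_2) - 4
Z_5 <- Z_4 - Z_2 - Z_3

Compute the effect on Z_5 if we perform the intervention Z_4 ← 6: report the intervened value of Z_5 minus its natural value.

6

Intervening sets Z_4 = 6 and removes its equation (Z_4 <- max(Z_1, Z_2) - 4).
Z_2 = -2*Z_1 - 5  [with Z_1=4]  = -13
Z_3 = Z_1 - Z_2 - 4  [with Z_1=4, Z_2=-13]  = 13
Z_5 = Z_4 - Z_2 - Z_3  [with Z_4=6, Z_2=-13, Z_3=13]  = 6
Without intervention: Z_2 = -2*Z_1 - 5  [with Z_1=4]  = -13; Z_3 = Z_1 - Z_2 - 4  [with Z_1=4, Z_2=-13]  = 13; Z_4 = max(Z_1, Z_2) - 4  [with Z_1=4, Z_2=-13]  = 0; Z_5 = Z_4 - Z_2 - Z_3  [with Z_4=0, Z_2=-13, Z_3=13]  = 0.
Change = 6 − 0 = 6.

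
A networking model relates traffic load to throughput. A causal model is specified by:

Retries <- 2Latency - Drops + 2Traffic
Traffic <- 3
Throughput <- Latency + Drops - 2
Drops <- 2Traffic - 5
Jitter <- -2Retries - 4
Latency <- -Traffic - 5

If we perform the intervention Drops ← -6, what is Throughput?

The intervention breaks the incoming arrows to Drops: Drops <- 2Traffic - 5 no longer applies, and Drops = -6.
Latency = -Traffic - 5  [with Traffic=3]  = -8
Throughput = Latency + Drops - 2  [with Latency=-8, Drops=-6]  = -16

-16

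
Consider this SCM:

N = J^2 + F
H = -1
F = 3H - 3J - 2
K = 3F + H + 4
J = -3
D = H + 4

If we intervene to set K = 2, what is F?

do(K=2) replaces the equation K = 3F + H + 4 with the constant K = 2.
F is not downstream of the intervention, so its value is determined by the original equations.
F = 3H - 3J - 2  [with H=-1, J=-3]  = 4

4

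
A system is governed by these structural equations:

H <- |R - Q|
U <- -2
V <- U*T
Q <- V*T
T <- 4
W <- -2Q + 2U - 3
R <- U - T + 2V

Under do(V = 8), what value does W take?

-71

The intervention breaks the incoming arrows to V: V <- U*T no longer applies, and V = 8.
Q = V*T  [with V=8, T=4]  = 32
W = -2Q + 2U - 3  [with Q=32, U=-2]  = -71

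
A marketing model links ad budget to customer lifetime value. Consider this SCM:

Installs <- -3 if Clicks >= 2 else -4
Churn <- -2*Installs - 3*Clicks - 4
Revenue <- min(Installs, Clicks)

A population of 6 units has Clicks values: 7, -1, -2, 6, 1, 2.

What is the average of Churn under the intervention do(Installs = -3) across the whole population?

do(Installs=-3) breaks Installs's dependence on Clicks. With Installs=-3 fixed, Churn across the units is -19, 5, 8, -16, -1, -4, mean -4.5.

-4.5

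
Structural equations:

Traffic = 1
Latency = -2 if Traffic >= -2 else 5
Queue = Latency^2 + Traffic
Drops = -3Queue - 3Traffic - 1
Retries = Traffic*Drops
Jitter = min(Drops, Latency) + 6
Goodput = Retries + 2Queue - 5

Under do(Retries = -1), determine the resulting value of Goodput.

Under do(Retries=-1), the mechanism Retries = Traffic*Drops is discarded; Retries is fixed at -1.
Latency = -2 if Traffic >= -2 else 5  [with Traffic=1]  = -2
Queue = Latency^2 + Traffic  [with Latency=-2, Traffic=1]  = 5
Goodput = Retries + 2Queue - 5  [with Retries=-1, Queue=5]  = 4

4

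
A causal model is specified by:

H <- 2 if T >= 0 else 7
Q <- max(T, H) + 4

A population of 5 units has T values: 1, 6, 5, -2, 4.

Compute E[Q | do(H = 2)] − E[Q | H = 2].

do(H=2) breaks H's dependence on T. With H=2 fixed, Q across the units is 6, 10, 9, 6, 8, mean 7.8.
Observing H=2 restricts to units where H's equation naturally yields 2: T ∈ {1, 6, 5, 4}. In that subpopulation Q = 6, 10, 9, 8, mean 8.25.
Difference = 7.8 − 8.25 = -0.45.

-0.45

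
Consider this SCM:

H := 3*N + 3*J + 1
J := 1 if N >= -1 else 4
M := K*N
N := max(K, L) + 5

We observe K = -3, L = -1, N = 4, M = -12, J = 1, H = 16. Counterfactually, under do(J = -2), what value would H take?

7

The intervention breaks the incoming arrows to J: J := 1 if N >= -1 else 4 no longer applies, and J = -2.
N = max(K, L) + 5  [with K=-3, L=-1]  = 4
H = 3*N + 3*J + 1  [with N=4, J=-2]  = 7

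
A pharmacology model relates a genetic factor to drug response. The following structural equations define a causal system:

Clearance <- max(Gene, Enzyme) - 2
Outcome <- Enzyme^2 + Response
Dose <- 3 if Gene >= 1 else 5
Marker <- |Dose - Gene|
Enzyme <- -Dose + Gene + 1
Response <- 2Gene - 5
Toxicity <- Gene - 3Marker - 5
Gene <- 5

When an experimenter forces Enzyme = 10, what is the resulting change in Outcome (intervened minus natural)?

91

The intervention breaks the incoming arrows to Enzyme: Enzyme <- -Dose + Gene + 1 no longer applies, and Enzyme = 10.
Response = 2Gene - 5  [with Gene=5]  = 5
Outcome = Enzyme^2 + Response  [with Enzyme=10, Response=5]  = 105
Without intervention: Dose = 3 if Gene >= 1 else 5  [with Gene=5]  = 3; Enzyme = -Dose + Gene + 1  [with Dose=3, Gene=5]  = 3; Response = 2Gene - 5  [with Gene=5]  = 5; Outcome = Enzyme^2 + Response  [with Enzyme=3, Response=5]  = 14.
Change = 105 − 14 = 91.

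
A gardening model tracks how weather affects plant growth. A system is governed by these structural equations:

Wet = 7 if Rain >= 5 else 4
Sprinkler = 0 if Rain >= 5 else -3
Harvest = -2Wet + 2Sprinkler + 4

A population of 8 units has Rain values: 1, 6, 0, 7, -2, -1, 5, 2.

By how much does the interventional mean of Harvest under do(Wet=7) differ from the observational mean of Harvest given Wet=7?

do(Wet=7) breaks Wet's dependence on Rain. With Wet=7 fixed, Harvest across the units is -16, -10, -16, -10, -16, -16, -10, -16, mean -13.75.
Observing Wet=7 restricts to units where Wet's equation naturally yields 7: Rain ∈ {6, 7, 5}. In that subpopulation Harvest = -10, -10, -10, mean -10.
Difference = -13.75 − (-10) = -3.75.

-3.75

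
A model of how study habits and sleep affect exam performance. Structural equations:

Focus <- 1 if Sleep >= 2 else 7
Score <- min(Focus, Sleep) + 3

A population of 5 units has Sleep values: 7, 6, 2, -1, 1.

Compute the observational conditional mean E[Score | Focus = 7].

3

Conditioning on Focus=7 selects the 2 unit(s) with Sleep ∈ {-1, 1}. Their Score values: 2, 4. Mean = 3.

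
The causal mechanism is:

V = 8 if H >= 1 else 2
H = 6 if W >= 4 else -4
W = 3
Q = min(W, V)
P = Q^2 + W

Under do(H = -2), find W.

3

Under do(H=-2), the mechanism H = 6 if W >= 4 else -4 is discarded; H is fixed at -2.
W is not downstream of the intervention, so its value is determined by the original equations.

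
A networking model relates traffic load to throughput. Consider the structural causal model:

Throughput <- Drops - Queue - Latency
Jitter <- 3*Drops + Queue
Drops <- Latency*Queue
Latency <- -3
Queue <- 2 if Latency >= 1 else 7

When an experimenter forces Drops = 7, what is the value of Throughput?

do(Drops=7) replaces the equation Drops <- Latency*Queue with the constant Drops = 7.
Queue = 2 if Latency >= 1 else 7  [with Latency=-3]  = 7
Throughput = Drops - Queue - Latency  [with Drops=7, Queue=7, Latency=-3]  = 3

3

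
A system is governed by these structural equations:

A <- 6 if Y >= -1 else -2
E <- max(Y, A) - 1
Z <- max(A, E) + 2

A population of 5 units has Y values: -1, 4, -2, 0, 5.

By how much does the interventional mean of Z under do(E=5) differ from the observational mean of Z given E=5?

do(E=5) breaks E's dependence on Y. With E=5 fixed, Z across the units is 8, 8, 7, 8, 8, mean 7.8.
E[Z|E=5] averages over only the 4 units with E=5 (Y = -1, 4, 0, 5): Z = 8, 8, 8, 8, mean 8.
Difference = 7.8 − 8 = -0.2.

-0.2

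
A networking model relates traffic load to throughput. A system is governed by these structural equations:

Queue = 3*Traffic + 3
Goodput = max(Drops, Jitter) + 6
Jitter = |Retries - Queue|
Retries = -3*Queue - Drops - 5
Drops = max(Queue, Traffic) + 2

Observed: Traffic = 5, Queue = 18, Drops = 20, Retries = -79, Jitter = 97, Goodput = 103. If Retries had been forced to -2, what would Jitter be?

20

Intervening sets Retries = -2 and removes its equation (Retries = -3*Queue - Drops - 5).
Queue = 3*Traffic + 3  [with Traffic=5]  = 18
Jitter = |Retries - Queue|  [with Retries=-2, Queue=18]  = 20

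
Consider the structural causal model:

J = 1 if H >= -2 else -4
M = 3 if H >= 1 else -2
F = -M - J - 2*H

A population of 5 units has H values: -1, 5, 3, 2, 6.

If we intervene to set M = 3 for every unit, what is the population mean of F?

The intervention sets M=3 in all 5 units regardless of H. Recomputing F per unit gives -2, -14, -10, -8, -16; average -10.

-10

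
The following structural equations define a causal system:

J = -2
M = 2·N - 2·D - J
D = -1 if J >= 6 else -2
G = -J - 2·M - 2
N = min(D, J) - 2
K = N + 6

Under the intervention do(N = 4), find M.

14

The intervention breaks the incoming arrows to N: N = min(D, J) - 2 no longer applies, and N = 4.
D = -1 if J >= 6 else -2  [with J=-2]  = -2
M = 2·N - 2·D - J  [with N=4, D=-2, J=-2]  = 14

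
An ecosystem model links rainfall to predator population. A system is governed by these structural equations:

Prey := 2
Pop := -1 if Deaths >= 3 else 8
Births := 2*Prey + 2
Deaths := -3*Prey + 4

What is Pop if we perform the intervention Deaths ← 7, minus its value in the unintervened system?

-9

The intervention breaks the incoming arrows to Deaths: Deaths := -3*Prey + 4 no longer applies, and Deaths = 7.
Pop = -1 if Deaths >= 3 else 8  [with Deaths=7]  = -1
Without intervention: Deaths = -3*Prey + 4  [with Prey=2]  = -2; Pop = -1 if Deaths >= 3 else 8  [with Deaths=-2]  = 8.
Change = -1 − 8 = -9.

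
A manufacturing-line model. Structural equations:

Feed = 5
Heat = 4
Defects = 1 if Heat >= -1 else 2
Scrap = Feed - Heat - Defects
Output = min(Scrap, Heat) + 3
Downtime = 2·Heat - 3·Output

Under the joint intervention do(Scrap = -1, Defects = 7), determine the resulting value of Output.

The joint intervention fixes Scrap = -1, Defects = 7, removing each variable's own equation.
Output = min(Scrap, Heat) + 3  [with Scrap=-1, Heat=4]  = 2

2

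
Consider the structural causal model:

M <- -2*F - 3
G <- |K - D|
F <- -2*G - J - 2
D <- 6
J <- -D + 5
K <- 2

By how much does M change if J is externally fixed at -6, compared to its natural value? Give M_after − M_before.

-10

Under do(J=-6), the mechanism J <- -D + 5 is discarded; J is fixed at -6.
G = |K - D|  [with K=2, D=6]  = 4
F = -2*G - J - 2  [with G=4, J=-6]  = -4
M = -2*F - 3  [with F=-4]  = 5
Without intervention: G = |K - D|  [with K=2, D=6]  = 4; J = -D + 5  [with D=6]  = -1; F = -2*G - J - 2  [with G=4, J=-1]  = -9; M = -2*F - 3  [with F=-9]  = 15.
Change = 5 − 15 = -10.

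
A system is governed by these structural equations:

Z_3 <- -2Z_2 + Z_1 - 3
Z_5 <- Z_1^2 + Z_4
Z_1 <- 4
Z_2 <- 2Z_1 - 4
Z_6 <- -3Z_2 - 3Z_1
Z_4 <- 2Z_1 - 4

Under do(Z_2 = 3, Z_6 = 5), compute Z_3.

-5

The joint intervention fixes Z_2 = 3, Z_6 = 5, removing each variable's own equation.
Z_3 = -2Z_2 + Z_1 - 3  [with Z_2=3, Z_1=4]  = -5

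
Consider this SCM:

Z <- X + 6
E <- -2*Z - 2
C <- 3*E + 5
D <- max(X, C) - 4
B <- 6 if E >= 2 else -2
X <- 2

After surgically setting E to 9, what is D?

28

The intervention breaks the incoming arrows to E: E <- -2*Z - 2 no longer applies, and E = 9.
C = 3*E + 5  [with E=9]  = 32
D = max(X, C) - 4  [with X=2, C=32]  = 28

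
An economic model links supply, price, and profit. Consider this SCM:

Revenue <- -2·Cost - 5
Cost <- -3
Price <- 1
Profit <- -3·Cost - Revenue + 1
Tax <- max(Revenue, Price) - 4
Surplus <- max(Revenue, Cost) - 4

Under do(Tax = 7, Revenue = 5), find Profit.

The joint intervention fixes Tax = 7, Revenue = 5, removing each variable's own equation.
Profit = -3·Cost - Revenue + 1  [with Cost=-3, Revenue=5]  = 5

5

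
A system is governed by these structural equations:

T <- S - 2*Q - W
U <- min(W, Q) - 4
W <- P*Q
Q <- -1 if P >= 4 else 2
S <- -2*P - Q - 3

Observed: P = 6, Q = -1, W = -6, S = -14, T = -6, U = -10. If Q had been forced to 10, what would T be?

do(Q=10) replaces the equation Q <- -1 if P >= 4 else 2 with the constant Q = 10.
W = P*Q  [with P=6, Q=10]  = 60
S = -2*P - Q - 3  [with P=6, Q=10]  = -25
T = S - 2*Q - W  [with S=-25, Q=10, W=60]  = -105

-105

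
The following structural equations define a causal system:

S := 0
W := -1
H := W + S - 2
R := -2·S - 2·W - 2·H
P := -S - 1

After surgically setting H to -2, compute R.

6

The intervention breaks the incoming arrows to H: H := W + S - 2 no longer applies, and H = -2.
R = -2·S - 2·W - 2·H  [with S=0, W=-1, H=-2]  = 6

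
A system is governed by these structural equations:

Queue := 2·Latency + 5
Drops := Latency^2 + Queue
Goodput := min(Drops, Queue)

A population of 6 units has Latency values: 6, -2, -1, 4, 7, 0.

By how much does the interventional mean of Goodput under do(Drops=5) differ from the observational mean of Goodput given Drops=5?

The intervention sets Drops=5 in all 6 units regardless of Latency. Recomputing Goodput per unit gives 5, 1, 3, 5, 5, 5; average 4.
Observing Drops=5 restricts to units where Drops's equation naturally yields 5: Latency ∈ {-2, 0}. In that subpopulation Goodput = 1, 5, mean 3.
Difference = 4 − 3 = 1.

1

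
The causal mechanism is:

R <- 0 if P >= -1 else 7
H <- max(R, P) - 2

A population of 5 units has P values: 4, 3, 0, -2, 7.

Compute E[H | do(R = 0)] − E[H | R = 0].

The intervention sets R=0 in all 5 units regardless of P. Recomputing H per unit gives 2, 1, -2, -2, 5; average 0.8.
E[H|R=0] averages over only the 4 units with R=0 (P = 4, 3, 0, 7): H = 2, 1, -2, 5, mean 1.5.
Difference = 0.8 − 1.5 = -0.7.

-0.7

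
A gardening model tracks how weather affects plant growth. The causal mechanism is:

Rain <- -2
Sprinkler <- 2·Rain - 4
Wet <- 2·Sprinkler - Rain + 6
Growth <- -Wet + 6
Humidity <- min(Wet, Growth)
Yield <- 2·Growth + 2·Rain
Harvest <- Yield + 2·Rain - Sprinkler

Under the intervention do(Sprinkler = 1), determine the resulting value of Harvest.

Under do(Sprinkler=1), the mechanism Sprinkler <- 2·Rain - 4 is discarded; Sprinkler is fixed at 1.
Wet = 2·Sprinkler - Rain + 6  [with Sprinkler=1, Rain=-2]  = 10
Growth = -Wet + 6  [with Wet=10]  = -4
Yield = 2·Growth + 2·Rain  [with Growth=-4, Rain=-2]  = -12
Harvest = Yield + 2·Rain - Sprinkler  [with Yield=-12, Rain=-2, Sprinkler=1]  = -17

-17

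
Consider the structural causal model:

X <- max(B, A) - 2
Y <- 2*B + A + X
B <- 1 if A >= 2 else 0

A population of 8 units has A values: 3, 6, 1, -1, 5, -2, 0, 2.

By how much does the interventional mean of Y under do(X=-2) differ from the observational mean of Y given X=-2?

The intervention sets X=-2 in all 8 units regardless of A. Recomputing Y per unit gives 3, 6, -1, -3, 5, -4, -2, 2; average 0.75.
Conditioning on X=-2 selects the 3 unit(s) with A ∈ {-1, -2, 0}. Their Y values: -3, -4, -2. Mean = -3.
Difference = 0.75 − (-3) = 3.75.

3.75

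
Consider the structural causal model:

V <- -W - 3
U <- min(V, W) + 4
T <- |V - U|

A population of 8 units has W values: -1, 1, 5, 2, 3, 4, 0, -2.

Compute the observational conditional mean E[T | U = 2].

Conditioning on U=2 selects the 2 unit(s) with W ∈ {-1, -2}. Their T values: 4, 3. Mean = 3.5.

3.5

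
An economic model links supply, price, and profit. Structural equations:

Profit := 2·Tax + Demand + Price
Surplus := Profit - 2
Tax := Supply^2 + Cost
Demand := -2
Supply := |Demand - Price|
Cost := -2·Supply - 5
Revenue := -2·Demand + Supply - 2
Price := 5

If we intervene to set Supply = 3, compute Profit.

The intervention breaks the incoming arrows to Supply: Supply := |Demand - Price| no longer applies, and Supply = 3.
Cost = -2·Supply - 5  [with Supply=3]  = -11
Tax = Supply^2 + Cost  [with Supply=3, Cost=-11]  = -2
Profit = 2·Tax + Demand + Price  [with Tax=-2, Demand=-2, Price=5]  = -1

-1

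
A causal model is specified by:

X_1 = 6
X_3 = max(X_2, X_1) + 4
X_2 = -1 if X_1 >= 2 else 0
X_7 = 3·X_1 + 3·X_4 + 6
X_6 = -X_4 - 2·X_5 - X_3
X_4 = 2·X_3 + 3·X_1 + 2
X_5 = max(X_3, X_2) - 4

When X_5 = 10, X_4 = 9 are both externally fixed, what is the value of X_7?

51

Setting X_5 = 10, X_4 = 9 by intervention discards those variables' equations.
X_7 = 3·X_1 + 3·X_4 + 6  [with X_1=6, X_4=9]  = 51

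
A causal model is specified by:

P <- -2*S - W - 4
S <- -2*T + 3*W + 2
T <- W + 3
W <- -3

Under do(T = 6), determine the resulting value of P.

37

Under do(T=6), the mechanism T <- W + 3 is discarded; T is fixed at 6.
S = -2*T + 3*W + 2  [with T=6, W=-3]  = -19
P = -2*S - W - 4  [with S=-19, W=-3]  = 37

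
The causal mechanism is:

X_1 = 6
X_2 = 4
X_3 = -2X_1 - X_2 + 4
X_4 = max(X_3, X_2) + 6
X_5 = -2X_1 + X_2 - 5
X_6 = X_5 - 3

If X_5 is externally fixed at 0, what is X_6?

The intervention breaks the incoming arrows to X_5: X_5 = -2X_1 + X_2 - 5 no longer applies, and X_5 = 0.
X_6 = X_5 - 3  [with X_5=0]  = -3

-3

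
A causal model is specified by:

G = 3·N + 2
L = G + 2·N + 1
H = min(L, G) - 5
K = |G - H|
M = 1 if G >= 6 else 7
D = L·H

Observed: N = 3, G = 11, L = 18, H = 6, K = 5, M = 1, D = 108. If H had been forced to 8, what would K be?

Intervening sets H = 8 and removes its equation (H = min(L, G) - 5).
G = 3·N + 2  [with N=3]  = 11
K = |G - H|  [with G=11, H=8]  = 3

3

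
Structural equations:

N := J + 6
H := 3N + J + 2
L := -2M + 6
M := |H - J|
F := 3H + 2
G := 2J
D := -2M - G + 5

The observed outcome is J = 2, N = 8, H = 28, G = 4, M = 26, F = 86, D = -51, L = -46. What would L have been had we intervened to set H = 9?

-8

The intervention breaks the incoming arrows to H: H := 3N + J + 2 no longer applies, and H = 9.
M = |H - J|  [with H=9, J=2]  = 7
L = -2M + 6  [with M=7]  = -8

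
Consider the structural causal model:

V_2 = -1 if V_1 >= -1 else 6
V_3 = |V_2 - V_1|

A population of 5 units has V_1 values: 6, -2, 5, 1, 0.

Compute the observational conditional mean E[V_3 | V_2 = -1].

4

Observing V_2=-1 restricts to units where V_2's equation naturally yields -1: V_1 ∈ {6, 5, 1, 0}. In that subpopulation V_3 = 7, 6, 2, 1, mean 4.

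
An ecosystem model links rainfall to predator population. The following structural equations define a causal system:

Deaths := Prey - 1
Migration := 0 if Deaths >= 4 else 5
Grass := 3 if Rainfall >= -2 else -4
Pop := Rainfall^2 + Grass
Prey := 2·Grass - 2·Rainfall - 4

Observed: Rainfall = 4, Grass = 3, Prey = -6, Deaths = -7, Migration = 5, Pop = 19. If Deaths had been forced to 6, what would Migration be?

0

Intervening sets Deaths = 6 and removes its equation (Deaths := Prey - 1).
Migration = 0 if Deaths >= 4 else 5  [with Deaths=6]  = 0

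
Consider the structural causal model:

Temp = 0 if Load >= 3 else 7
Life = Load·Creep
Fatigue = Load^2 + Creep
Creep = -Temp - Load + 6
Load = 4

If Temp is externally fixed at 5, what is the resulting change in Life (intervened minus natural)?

-20

do(Temp=5) replaces the equation Temp = 0 if Load >= 3 else 7 with the constant Temp = 5.
Creep = -Temp - Load + 6  [with Temp=5, Load=4]  = -3
Life = Load·Creep  [with Load=4, Creep=-3]  = -12
Without intervention: Temp = 0 if Load >= 3 else 7  [with Load=4]  = 0; Creep = -Temp - Load + 6  [with Temp=0, Load=4]  = 2; Life = Load·Creep  [with Load=4, Creep=2]  = 8.
Change = -12 − 8 = -20.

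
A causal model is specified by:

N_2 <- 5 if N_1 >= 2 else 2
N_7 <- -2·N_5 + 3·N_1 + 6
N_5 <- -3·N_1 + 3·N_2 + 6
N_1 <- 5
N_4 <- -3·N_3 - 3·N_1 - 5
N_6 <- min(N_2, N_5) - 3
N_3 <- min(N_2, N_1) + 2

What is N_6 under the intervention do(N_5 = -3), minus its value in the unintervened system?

The intervention breaks the incoming arrows to N_5: N_5 <- -3·N_1 + 3·N_2 + 6 no longer applies, and N_5 = -3.
N_2 = 5 if N_1 >= 2 else 2  [with N_1=5]  = 5
N_6 = min(N_2, N_5) - 3  [with N_2=5, N_5=-3]  = -6
Without intervention: N_2 = 5 if N_1 >= 2 else 2  [with N_1=5]  = 5; N_5 = -3·N_1 + 3·N_2 + 6  [with N_1=5, N_2=5]  = 6; N_6 = min(N_2, N_5) - 3  [with N_2=5, N_5=6]  = 2.
Change = -6 − 2 = -8.

-8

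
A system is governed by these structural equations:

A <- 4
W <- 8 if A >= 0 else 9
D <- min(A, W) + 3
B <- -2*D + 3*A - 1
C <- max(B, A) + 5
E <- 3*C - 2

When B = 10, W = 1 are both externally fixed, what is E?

43

The joint intervention fixes B = 10, W = 1, removing each variable's own equation.
C = max(B, A) + 5  [with B=10, A=4]  = 15
E = 3*C - 2  [with C=15]  = 43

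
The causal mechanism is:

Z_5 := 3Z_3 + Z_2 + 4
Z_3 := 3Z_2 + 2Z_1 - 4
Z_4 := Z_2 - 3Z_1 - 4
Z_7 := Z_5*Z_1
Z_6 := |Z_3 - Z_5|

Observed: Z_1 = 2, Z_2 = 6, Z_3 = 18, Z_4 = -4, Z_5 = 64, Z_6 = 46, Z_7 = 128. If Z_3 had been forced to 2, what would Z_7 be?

The intervention breaks the incoming arrows to Z_3: Z_3 := 3Z_2 + 2Z_1 - 4 no longer applies, and Z_3 = 2.
Z_5 = 3Z_3 + Z_2 + 4  [with Z_3=2, Z_2=6]  = 16
Z_7 = Z_5*Z_1  [with Z_5=16, Z_1=2]  = 32

32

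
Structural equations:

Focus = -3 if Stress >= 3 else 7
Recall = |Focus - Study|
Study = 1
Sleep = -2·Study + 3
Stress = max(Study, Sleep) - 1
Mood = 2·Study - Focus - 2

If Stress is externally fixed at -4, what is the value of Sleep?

Under do(Stress=-4), the mechanism Stress = max(Study, Sleep) - 1 is discarded; Stress is fixed at -4.
Since Sleep is not a descendant of the intervened variable, it is unaffected.
Sleep = -2·Study + 3  [with Study=1]  = 1

1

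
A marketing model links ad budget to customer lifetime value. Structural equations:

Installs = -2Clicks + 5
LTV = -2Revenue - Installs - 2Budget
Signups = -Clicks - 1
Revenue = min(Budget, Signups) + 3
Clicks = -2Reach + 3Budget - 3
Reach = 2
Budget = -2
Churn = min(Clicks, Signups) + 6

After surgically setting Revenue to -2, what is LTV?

-23

do(Revenue=-2) replaces the equation Revenue = min(Budget, Signups) + 3 with the constant Revenue = -2.
Clicks = -2Reach + 3Budget - 3  [with Reach=2, Budget=-2]  = -13
Installs = -2Clicks + 5  [with Clicks=-13]  = 31
LTV = -2Revenue - Installs - 2Budget  [with Revenue=-2, Installs=31, Budget=-2]  = -23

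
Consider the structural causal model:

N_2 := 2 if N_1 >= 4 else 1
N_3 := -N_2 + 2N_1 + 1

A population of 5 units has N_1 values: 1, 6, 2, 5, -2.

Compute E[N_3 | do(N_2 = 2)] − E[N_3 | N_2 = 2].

-6.2

Under do(N_2=2), N_2's equation is replaced by N_2=2 for every unit. Per-unit N_3: 1, 11, 3, 9, -5. Mean = 3.8.
Conditioning on N_2=2 selects the 2 unit(s) with N_1 ∈ {6, 5}. Their N_3 values: 11, 9. Mean = 10.
Difference = 3.8 − 10 = -6.2.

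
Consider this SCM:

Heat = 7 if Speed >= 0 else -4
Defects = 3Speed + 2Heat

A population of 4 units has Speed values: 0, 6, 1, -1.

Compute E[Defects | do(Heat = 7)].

18.5

Under do(Heat=7), Heat's equation is replaced by Heat=7 for every unit. Per-unit Defects: 14, 32, 17, 11. Mean = 18.5.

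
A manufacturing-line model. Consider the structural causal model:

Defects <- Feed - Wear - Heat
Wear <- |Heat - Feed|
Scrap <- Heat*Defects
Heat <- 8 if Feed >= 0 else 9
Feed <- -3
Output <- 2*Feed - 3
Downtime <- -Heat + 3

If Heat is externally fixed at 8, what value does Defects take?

-22

Under do(Heat=8), the mechanism Heat <- 8 if Feed >= 0 else 9 is discarded; Heat is fixed at 8.
Wear = |Heat - Feed|  [with Heat=8, Feed=-3]  = 11
Defects = Feed - Wear - Heat  [with Feed=-3, Wear=11, Heat=8]  = -22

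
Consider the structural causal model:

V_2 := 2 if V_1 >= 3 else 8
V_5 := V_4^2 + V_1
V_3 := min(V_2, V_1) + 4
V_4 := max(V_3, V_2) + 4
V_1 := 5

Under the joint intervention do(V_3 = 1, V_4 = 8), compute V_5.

Setting V_3 = 1, V_4 = 8 by intervention discards those variables' equations.
V_5 = V_4^2 + V_1  [with V_4=8, V_1=5]  = 69

69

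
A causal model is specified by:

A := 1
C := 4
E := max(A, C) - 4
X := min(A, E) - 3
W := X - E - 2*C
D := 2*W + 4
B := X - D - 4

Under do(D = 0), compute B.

Intervening sets D = 0 and removes its equation (D := 2*W + 4).
E = max(A, C) - 4  [with A=1, C=4]  = 0
X = min(A, E) - 3  [with A=1, E=0]  = -3
B = X - D - 4  [with X=-3, D=0]  = -7

-7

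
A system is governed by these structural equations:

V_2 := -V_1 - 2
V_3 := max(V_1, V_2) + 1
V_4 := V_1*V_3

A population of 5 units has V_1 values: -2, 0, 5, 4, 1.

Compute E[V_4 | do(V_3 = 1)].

Under do(V_3=1), V_3's equation is replaced by V_3=1 for every unit. Per-unit V_4: -2, 0, 5, 4, 1. Mean = 1.6.

1.6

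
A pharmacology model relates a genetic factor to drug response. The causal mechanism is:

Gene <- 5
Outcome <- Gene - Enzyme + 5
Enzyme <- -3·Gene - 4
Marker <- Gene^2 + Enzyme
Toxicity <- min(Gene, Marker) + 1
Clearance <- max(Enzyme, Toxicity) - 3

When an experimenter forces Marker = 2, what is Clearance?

do(Marker=2) replaces the equation Marker <- Gene^2 + Enzyme with the constant Marker = 2.
Enzyme = -3·Gene - 4  [with Gene=5]  = -19
Toxicity = min(Gene, Marker) + 1  [with Gene=5, Marker=2]  = 3
Clearance = max(Enzyme, Toxicity) - 3  [with Enzyme=-19, Toxicity=3]  = 0

0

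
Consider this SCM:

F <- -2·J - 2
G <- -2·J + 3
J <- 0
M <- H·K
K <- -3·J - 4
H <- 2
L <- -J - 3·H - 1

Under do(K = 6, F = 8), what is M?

12

Under do(K = 6, F = 8), each intervened variable's structural equation is replaced by its fixed value.
M = H·K  [with H=2, K=6]  = 12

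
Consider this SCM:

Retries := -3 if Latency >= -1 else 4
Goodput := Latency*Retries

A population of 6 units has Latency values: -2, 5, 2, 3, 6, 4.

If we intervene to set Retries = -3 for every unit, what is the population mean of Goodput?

Under do(Retries=-3), Retries's equation is replaced by Retries=-3 for every unit. Per-unit Goodput: 6, -15, -6, -9, -18, -12. Mean = -9.

-9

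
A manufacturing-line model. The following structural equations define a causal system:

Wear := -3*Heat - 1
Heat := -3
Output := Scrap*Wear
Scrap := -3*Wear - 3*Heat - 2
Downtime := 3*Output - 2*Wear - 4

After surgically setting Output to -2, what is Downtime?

-26

Intervening sets Output = -2 and removes its equation (Output := Scrap*Wear).
Wear = -3*Heat - 1  [with Heat=-3]  = 8
Downtime = 3*Output - 2*Wear - 4  [with Output=-2, Wear=8]  = -26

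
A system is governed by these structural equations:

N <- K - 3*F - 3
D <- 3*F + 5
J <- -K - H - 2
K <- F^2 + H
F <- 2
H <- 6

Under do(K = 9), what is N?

0

do(K=9) replaces the equation K <- F^2 + H with the constant K = 9.
N = K - 3*F - 3  [with K=9, F=2]  = 0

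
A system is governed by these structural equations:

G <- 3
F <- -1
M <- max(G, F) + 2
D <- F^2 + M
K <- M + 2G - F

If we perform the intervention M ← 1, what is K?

8

do(M=1) replaces the equation M <- max(G, F) + 2 with the constant M = 1.
K = M + 2G - F  [with M=1, G=3, F=-1]  = 8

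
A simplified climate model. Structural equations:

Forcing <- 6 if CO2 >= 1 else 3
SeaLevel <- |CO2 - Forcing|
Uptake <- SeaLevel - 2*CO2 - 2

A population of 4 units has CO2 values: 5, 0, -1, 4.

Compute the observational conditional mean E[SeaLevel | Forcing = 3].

Observing Forcing=3 restricts to units where Forcing's equation naturally yields 3: CO2 ∈ {0, -1}. In that subpopulation SeaLevel = 3, 4, mean 3.5.

3.5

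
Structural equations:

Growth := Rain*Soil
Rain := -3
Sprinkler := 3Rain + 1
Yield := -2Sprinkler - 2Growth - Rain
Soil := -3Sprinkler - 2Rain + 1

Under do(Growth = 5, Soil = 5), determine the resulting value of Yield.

9

The joint intervention fixes Growth = 5, Soil = 5, removing each variable's own equation.
Sprinkler = 3Rain + 1  [with Rain=-3]  = -8
Yield = -2Sprinkler - 2Growth - Rain  [with Sprinkler=-8, Growth=5, Rain=-3]  = 9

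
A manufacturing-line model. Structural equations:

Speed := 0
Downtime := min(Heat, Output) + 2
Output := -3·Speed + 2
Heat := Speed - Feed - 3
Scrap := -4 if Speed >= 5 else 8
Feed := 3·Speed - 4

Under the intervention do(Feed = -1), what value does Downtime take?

0

Under do(Feed=-1), the mechanism Feed := 3·Speed - 4 is discarded; Feed is fixed at -1.
Heat = Speed - Feed - 3  [with Speed=0, Feed=-1]  = -2
Output = -3·Speed + 2  [with Speed=0]  = 2
Downtime = min(Heat, Output) + 2  [with Heat=-2, Output=2]  = 0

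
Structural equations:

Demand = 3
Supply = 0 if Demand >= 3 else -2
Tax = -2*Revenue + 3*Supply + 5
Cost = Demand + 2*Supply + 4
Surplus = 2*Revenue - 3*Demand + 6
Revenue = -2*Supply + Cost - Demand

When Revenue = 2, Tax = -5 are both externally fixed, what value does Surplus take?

The joint intervention fixes Revenue = 2, Tax = -5, removing each variable's own equation.
Surplus = 2*Revenue - 3*Demand + 6  [with Revenue=2, Demand=3]  = 1

1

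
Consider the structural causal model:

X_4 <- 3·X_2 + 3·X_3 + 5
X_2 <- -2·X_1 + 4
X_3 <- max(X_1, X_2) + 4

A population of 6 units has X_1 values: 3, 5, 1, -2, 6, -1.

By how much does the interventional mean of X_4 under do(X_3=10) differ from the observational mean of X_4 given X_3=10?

Under do(X_3=10), X_3's equation is replaced by X_3=10 for every unit. Per-unit X_4: 29, 17, 41, 59, 11, 53. Mean = 35.
Observing X_3=10 restricts to units where X_3's equation naturally yields 10: X_1 ∈ {6, -1}. In that subpopulation X_4 = 11, 53, mean 32.
Difference = 35 − 32 = 3.

3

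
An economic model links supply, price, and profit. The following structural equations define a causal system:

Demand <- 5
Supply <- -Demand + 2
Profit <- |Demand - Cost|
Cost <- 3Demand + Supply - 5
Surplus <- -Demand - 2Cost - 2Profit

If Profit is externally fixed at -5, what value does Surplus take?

Intervening sets Profit = -5 and removes its equation (Profit <- |Demand - Cost|).
Supply = -Demand + 2  [with Demand=5]  = -3
Cost = 3Demand + Supply - 5  [with Demand=5, Supply=-3]  = 7
Surplus = -Demand - 2Cost - 2Profit  [with Demand=5, Cost=7, Profit=-5]  = -9

-9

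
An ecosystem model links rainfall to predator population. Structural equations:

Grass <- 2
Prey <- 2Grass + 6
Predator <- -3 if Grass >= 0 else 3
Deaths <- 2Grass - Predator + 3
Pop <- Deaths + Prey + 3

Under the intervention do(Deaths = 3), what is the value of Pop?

Intervening sets Deaths = 3 and removes its equation (Deaths <- 2Grass - Predator + 3).
Prey = 2Grass + 6  [with Grass=2]  = 10
Pop = Deaths + Prey + 3  [with Deaths=3, Prey=10]  = 16

16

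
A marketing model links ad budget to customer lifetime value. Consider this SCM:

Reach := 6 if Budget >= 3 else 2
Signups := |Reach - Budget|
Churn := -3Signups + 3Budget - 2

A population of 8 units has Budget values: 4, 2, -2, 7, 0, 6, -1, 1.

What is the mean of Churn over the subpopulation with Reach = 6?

Observing Reach=6 restricts to units where Reach's equation naturally yields 6: Budget ∈ {4, 7, 6}. In that subpopulation Churn = 4, 16, 16, mean 12.

12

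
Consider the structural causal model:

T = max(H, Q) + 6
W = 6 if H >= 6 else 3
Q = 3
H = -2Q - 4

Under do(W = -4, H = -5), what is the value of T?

Setting W = -4, H = -5 by intervention discards those variables' equations.
T = max(H, Q) + 6  [with H=-5, Q=3]  = 9

9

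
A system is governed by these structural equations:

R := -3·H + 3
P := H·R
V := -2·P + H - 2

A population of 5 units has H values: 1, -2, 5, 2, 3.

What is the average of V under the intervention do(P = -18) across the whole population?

Every unit gets P=-18 under the intervention. V values become 35, 32, 39, 36, 37; E[V|do(P=-18)] = 35.8.

35.8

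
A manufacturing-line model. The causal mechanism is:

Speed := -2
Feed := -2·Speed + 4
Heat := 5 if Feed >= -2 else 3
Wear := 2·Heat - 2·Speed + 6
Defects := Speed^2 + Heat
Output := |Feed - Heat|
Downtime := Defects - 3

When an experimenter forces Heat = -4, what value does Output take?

12

The intervention breaks the incoming arrows to Heat: Heat := 5 if Feed >= -2 else 3 no longer applies, and Heat = -4.
Feed = -2·Speed + 4  [with Speed=-2]  = 8
Output = |Feed - Heat|  [with Feed=8, Heat=-4]  = 12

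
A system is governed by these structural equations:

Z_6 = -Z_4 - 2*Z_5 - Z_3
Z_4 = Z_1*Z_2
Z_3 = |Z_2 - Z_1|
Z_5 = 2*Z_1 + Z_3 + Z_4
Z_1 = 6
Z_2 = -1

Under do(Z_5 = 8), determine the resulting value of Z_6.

The intervention breaks the incoming arrows to Z_5: Z_5 = 2*Z_1 + Z_3 + Z_4 no longer applies, and Z_5 = 8.
Z_3 = |Z_2 - Z_1|  [with Z_2=-1, Z_1=6]  = 7
Z_4 = Z_1*Z_2  [with Z_1=6, Z_2=-1]  = -6
Z_6 = -Z_4 - 2*Z_5 - Z_3  [with Z_4=-6, Z_5=8, Z_3=7]  = -17

-17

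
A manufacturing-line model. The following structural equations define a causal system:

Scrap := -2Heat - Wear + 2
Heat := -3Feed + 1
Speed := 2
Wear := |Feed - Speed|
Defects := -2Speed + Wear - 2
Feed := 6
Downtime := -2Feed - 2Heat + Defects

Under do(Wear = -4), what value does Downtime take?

The intervention breaks the incoming arrows to Wear: Wear := |Feed - Speed| no longer applies, and Wear = -4.
Heat = -3Feed + 1  [with Feed=6]  = -17
Defects = -2Speed + Wear - 2  [with Speed=2, Wear=-4]  = -10
Downtime = -2Feed - 2Heat + Defects  [with Feed=6, Heat=-17, Defects=-10]  = 12

12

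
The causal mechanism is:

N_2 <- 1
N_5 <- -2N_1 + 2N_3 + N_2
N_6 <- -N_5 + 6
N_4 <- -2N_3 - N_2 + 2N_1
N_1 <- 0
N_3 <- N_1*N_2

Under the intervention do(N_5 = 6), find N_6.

0

The intervention breaks the incoming arrows to N_5: N_5 <- -2N_1 + 2N_3 + N_2 no longer applies, and N_5 = 6.
N_6 = -N_5 + 6  [with N_5=6]  = 0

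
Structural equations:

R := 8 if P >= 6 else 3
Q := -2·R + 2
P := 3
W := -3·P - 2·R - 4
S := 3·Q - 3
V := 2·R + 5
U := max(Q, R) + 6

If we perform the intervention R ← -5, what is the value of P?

Under do(R=-5), the mechanism R := 8 if P >= 6 else 3 is discarded; R is fixed at -5.
P is not downstream of the intervention, so its value is determined by the original equations.

3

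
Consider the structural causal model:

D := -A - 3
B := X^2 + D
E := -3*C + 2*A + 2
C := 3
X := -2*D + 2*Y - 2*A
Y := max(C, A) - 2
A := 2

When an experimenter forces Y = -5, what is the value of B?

11

Under do(Y=-5), the mechanism Y := max(C, A) - 2 is discarded; Y is fixed at -5.
D = -A - 3  [with A=2]  = -5
X = -2*D + 2*Y - 2*A  [with D=-5, Y=-5, A=2]  = -4
B = X^2 + D  [with X=-4, D=-5]  = 11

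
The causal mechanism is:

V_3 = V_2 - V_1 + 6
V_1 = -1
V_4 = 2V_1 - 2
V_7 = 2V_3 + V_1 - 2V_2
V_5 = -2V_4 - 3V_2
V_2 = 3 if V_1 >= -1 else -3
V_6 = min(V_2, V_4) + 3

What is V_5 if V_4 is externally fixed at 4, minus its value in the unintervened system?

-16

Intervening sets V_4 = 4 and removes its equation (V_4 = 2V_1 - 2).
V_2 = 3 if V_1 >= -1 else -3  [with V_1=-1]  = 3
V_5 = -2V_4 - 3V_2  [with V_4=4, V_2=3]  = -17
Without intervention: V_2 = 3 if V_1 >= -1 else -3  [with V_1=-1]  = 3; V_4 = 2V_1 - 2  [with V_1=-1]  = -4; V_5 = -2V_4 - 3V_2  [with V_4=-4, V_2=3]  = -1.
Change = -17 − (-1) = -16.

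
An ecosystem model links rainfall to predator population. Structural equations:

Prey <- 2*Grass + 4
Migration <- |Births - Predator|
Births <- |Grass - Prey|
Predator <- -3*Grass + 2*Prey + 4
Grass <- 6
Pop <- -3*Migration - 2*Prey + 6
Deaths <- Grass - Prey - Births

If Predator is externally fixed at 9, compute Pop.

-29

The intervention breaks the incoming arrows to Predator: Predator <- -3*Grass + 2*Prey + 4 no longer applies, and Predator = 9.
Prey = 2*Grass + 4  [with Grass=6]  = 16
Births = |Grass - Prey|  [with Grass=6, Prey=16]  = 10
Migration = |Births - Predator|  [with Births=10, Predator=9]  = 1
Pop = -3*Migration - 2*Prey + 6  [with Migration=1, Prey=16]  = -29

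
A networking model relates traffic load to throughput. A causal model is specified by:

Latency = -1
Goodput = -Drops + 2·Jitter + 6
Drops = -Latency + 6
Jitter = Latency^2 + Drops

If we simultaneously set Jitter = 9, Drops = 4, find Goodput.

The joint intervention fixes Jitter = 9, Drops = 4, removing each variable's own equation.
Goodput = -Drops + 2·Jitter + 6  [with Drops=4, Jitter=9]  = 20

20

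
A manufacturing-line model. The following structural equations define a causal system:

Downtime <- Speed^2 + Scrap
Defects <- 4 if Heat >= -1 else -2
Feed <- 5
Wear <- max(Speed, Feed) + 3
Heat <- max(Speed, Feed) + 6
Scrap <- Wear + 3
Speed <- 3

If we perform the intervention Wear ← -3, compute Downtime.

9

The intervention breaks the incoming arrows to Wear: Wear <- max(Speed, Feed) + 3 no longer applies, and Wear = -3.
Scrap = Wear + 3  [with Wear=-3]  = 0
Downtime = Speed^2 + Scrap  [with Speed=3, Scrap=0]  = 9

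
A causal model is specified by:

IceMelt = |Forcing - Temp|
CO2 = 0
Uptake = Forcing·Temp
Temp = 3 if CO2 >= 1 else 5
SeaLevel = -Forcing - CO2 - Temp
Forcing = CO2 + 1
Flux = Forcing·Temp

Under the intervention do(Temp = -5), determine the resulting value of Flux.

The intervention breaks the incoming arrows to Temp: Temp = 3 if CO2 >= 1 else 5 no longer applies, and Temp = -5.
Forcing = CO2 + 1  [with CO2=0]  = 1
Flux = Forcing·Temp  [with Forcing=1, Temp=-5]  = -5

-5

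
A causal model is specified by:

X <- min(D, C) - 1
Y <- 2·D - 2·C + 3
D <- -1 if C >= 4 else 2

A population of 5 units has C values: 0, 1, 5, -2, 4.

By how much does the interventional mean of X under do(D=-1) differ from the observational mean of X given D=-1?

-0.2

do(D=-1) breaks D's dependence on C. With D=-1 fixed, X across the units is -2, -2, -2, -3, -2, mean -2.2.
E[X|D=-1] averages over only the 2 units with D=-1 (C = 5, 4): X = -2, -2, mean -2.
Difference = -2.2 − (-2) = -0.2.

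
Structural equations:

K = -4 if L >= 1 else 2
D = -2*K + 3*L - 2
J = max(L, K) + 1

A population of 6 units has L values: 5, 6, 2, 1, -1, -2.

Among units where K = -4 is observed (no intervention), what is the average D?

Conditioning on K=-4 selects the 4 unit(s) with L ∈ {5, 6, 2, 1}. Their D values: 21, 24, 12, 9. Mean = 16.5.

16.5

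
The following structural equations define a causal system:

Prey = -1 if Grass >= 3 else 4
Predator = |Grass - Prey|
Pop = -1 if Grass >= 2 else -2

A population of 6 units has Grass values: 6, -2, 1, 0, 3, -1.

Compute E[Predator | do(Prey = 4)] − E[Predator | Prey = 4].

do(Prey=4) breaks Prey's dependence on Grass. With Prey=4 fixed, Predator across the units is 2, 6, 3, 4, 1, 5, mean 3.5.
E[Predator|Prey=4] averages over only the 4 units with Prey=4 (Grass = -2, 1, 0, -1): Predator = 6, 3, 4, 5, mean 4.5.
Difference = 3.5 − 4.5 = -1.

-1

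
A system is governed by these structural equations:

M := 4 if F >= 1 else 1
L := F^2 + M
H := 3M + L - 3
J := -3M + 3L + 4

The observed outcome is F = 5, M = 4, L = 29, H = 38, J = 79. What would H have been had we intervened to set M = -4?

Under do(M=-4), the mechanism M := 4 if F >= 1 else 1 is discarded; M is fixed at -4.
L = F^2 + M  [with F=5, M=-4]  = 21
H = 3M + L - 3  [with M=-4, L=21]  = 6

6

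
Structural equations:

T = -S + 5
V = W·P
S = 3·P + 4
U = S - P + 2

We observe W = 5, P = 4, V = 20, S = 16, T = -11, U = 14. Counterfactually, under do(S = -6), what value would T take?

11

Intervening sets S = -6 and removes its equation (S = 3·P + 4).
T = -S + 5  [with S=-6]  = 11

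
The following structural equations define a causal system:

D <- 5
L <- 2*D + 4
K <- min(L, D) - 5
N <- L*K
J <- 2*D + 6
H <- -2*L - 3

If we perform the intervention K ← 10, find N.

The intervention breaks the incoming arrows to K: K <- min(L, D) - 5 no longer applies, and K = 10.
L = 2*D + 4  [with D=5]  = 14
N = L*K  [with L=14, K=10]  = 140

140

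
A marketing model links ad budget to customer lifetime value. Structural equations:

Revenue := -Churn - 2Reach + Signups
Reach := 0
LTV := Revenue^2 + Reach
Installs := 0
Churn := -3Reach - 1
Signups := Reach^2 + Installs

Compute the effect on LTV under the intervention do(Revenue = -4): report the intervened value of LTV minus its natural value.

The intervention breaks the incoming arrows to Revenue: Revenue := -Churn - 2Reach + Signups no longer applies, and Revenue = -4.
LTV = Revenue^2 + Reach  [with Revenue=-4, Reach=0]  = 16
Without intervention: Signups = Reach^2 + Installs  [with Reach=0, Installs=0]  = 0; Churn = -3Reach - 1  [with Reach=0]  = -1; Revenue = -Churn - 2Reach + Signups  [with Churn=-1, Reach=0, Signups=0]  = 1; LTV = Revenue^2 + Reach  [with Revenue=1, Reach=0]  = 1.
Change = 16 − 1 = 15.

15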